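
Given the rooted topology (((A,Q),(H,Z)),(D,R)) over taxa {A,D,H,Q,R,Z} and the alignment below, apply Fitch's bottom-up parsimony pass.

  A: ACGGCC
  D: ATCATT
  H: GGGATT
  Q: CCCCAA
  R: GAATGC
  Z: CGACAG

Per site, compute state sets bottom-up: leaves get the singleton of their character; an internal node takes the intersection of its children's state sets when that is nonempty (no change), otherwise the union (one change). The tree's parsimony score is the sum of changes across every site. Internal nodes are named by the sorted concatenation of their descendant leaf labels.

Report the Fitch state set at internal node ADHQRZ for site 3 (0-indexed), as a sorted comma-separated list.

[col 0] AQ: children A:{A}, Q:{C} ∪→ {A,C}; cost 1
[col 0] HZ: children H:{G}, Z:{C} ∪→ {C,G}; cost 1
[col 0] AHQZ: children AQ:{A,C}, HZ:{C,G} ∩→ {C}; cost 0
[col 0] DR: children D:{A}, R:{G} ∪→ {A,G}; cost 1
[col 0] ADHQRZ: children AHQZ:{C}, DR:{A,G} ∪→ {A,C,G}; cost 1
[col 1] AQ: children A:{C}, Q:{C} ∩→ {C}; cost 0
[col 1] HZ: children H:{G}, Z:{G} ∩→ {G}; cost 0
[col 1] AHQZ: children AQ:{C}, HZ:{G} ∪→ {C,G}; cost 1
[col 1] DR: children D:{T}, R:{A} ∪→ {A,T}; cost 1
[col 1] ADHQRZ: children AHQZ:{C,G}, DR:{A,T} ∪→ {A,C,G,T}; cost 1
[col 2] AQ: children A:{G}, Q:{C} ∪→ {C,G}; cost 1
[col 2] HZ: children H:{G}, Z:{A} ∪→ {A,G}; cost 1
[col 2] AHQZ: children AQ:{C,G}, HZ:{A,G} ∩→ {G}; cost 0
[col 2] DR: children D:{C}, R:{A} ∪→ {A,C}; cost 1
[col 2] ADHQRZ: children AHQZ:{G}, DR:{A,C} ∪→ {A,C,G}; cost 1
[col 3] AQ: children A:{G}, Q:{C} ∪→ {C,G}; cost 1
[col 3] HZ: children H:{A}, Z:{C} ∪→ {A,C}; cost 1
[col 3] AHQZ: children AQ:{C,G}, HZ:{A,C} ∩→ {C}; cost 0
[col 3] DR: children D:{A}, R:{T} ∪→ {A,T}; cost 1
[col 3] ADHQRZ: children AHQZ:{C}, DR:{A,T} ∪→ {A,C,T}; cost 1
[col 4] AQ: children A:{C}, Q:{A} ∪→ {A,C}; cost 1
[col 4] HZ: children H:{T}, Z:{A} ∪→ {A,T}; cost 1
[col 4] AHQZ: children AQ:{A,C}, HZ:{A,T} ∩→ {A}; cost 0
[col 4] DR: children D:{T}, R:{G} ∪→ {G,T}; cost 1
[col 4] ADHQRZ: children AHQZ:{A}, DR:{G,T} ∪→ {A,G,T}; cost 1
[col 5] AQ: children A:{C}, Q:{A} ∪→ {A,C}; cost 1
[col 5] HZ: children H:{T}, Z:{G} ∪→ {G,T}; cost 1
[col 5] AHQZ: children AQ:{A,C}, HZ:{G,T} ∪→ {A,C,G,T}; cost 1
[col 5] DR: children D:{T}, R:{C} ∪→ {C,T}; cost 1
[col 5] ADHQRZ: children AHQZ:{A,C,G,T}, DR:{C,T} ∩→ {C,T}; cost 0
per-site changes: [4, 3, 4, 4, 4, 4]; total = 23

A,C,T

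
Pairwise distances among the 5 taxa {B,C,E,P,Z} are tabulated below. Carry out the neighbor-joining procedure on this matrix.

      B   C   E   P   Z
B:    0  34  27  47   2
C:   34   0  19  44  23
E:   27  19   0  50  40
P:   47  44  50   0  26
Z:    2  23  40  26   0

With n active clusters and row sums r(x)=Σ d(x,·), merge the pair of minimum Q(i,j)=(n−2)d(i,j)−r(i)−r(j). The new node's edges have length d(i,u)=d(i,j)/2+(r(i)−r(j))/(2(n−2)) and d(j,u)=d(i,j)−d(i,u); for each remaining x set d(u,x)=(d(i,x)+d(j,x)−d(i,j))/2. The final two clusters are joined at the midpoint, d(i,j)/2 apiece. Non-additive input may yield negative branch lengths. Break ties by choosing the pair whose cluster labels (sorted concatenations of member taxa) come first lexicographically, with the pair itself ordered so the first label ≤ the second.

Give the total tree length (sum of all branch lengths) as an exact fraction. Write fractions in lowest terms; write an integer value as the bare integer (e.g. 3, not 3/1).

271/4

step 1: merge (C,E) at d=19, Q=-199; branch lengths C→41/6, E→73/6; new cluster CE
  updated: d(B,CE)=21, d(CE,P)=75/2, d(CE,Z)=22
step 2: merge (B,Z) at d=2, Q=-116; branch lengths B→6, Z→-4; new cluster BZ
  updated: d(BZ,CE)=41/2, d(BZ,P)=71/2
step 3: merge (BZ,CE) at d=41/2, Q=-187/2; branch lengths BZ→37/4, CE→45/4; new cluster BCEZ
  updated: d(BCEZ,P)=105/4
step 4: merge (BCEZ,P) at d=105/4; branch lengths BCEZ→105/8, P→105/8; new cluster BCEPZ
final tree: (((B:6,Z:-4):37/4,(C:41/6,E:73/6):45/4):105/8,P:105/8)
total length: 271/4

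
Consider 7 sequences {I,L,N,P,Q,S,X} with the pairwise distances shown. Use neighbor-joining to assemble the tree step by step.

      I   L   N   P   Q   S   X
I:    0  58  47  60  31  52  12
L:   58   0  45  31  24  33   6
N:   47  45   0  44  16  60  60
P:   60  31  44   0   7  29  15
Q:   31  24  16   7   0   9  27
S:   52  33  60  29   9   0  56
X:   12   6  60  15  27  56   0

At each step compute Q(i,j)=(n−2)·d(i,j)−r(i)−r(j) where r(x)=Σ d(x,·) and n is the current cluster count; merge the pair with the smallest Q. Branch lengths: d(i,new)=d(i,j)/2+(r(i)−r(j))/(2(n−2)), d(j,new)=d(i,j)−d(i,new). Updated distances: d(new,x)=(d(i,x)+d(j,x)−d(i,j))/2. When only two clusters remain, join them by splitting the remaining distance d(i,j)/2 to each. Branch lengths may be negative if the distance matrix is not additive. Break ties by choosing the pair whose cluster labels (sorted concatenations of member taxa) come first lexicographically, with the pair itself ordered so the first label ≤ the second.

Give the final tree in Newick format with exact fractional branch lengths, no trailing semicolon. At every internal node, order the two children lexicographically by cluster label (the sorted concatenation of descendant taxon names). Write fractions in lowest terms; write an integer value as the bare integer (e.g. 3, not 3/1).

(((((I:72/5,X:-12/5):121/8,L:87/8):59/8,(N:635/24,Q:-251/24):13/2):1,P:159/16):305/32,S:305/32)

iteration 1: select I,X (d=12, Q=-376); attach at lengths (72/5, -12/5); label the merged cluster IX
  updated: d(IX,L)=26, d(IX,N)=95/2, d(IX,P)=63/2, d(IX,Q)=23, d(IX,S)=48
iteration 2: select IX,L (d=26, Q=-231); attach at lengths (121/8, 87/8); label the merged cluster ILX
  updated: d(ILX,N)=133/4, d(ILX,P)=73/4, d(ILX,Q)=21/2, d(ILX,S)=55/2
iteration 3: select N,Q (d=16, Q=-591/4); attach at lengths (635/24, -251/24); label the merged cluster NQ
  updated: d(ILX,NQ)=111/8, d(NQ,P)=35/2, d(NQ,S)=53/2
iteration 4: select ILX,NQ (d=111/8, Q=-359/4); attach at lengths (59/8, 13/2); label the merged cluster ILNQX
  updated: d(ILNQX,P)=175/16, d(ILNQX,S)=321/16
iteration 5: select ILNQX,P (d=175/16, Q=-60); attach at lengths (1, 159/16); label the merged cluster ILNPQX
  updated: d(ILNPQX,S)=305/16
iteration 6: select ILNPQX,S (d=305/16); attach at lengths (305/32, 305/32); label the merged cluster ILNPQSX
final tree: (((((I:72/5,X:-12/5):121/8,L:87/8):59/8,(N:635/24,Q:-251/24):13/2):1,P:159/16):305/32,S:305/32)
total length: 783/8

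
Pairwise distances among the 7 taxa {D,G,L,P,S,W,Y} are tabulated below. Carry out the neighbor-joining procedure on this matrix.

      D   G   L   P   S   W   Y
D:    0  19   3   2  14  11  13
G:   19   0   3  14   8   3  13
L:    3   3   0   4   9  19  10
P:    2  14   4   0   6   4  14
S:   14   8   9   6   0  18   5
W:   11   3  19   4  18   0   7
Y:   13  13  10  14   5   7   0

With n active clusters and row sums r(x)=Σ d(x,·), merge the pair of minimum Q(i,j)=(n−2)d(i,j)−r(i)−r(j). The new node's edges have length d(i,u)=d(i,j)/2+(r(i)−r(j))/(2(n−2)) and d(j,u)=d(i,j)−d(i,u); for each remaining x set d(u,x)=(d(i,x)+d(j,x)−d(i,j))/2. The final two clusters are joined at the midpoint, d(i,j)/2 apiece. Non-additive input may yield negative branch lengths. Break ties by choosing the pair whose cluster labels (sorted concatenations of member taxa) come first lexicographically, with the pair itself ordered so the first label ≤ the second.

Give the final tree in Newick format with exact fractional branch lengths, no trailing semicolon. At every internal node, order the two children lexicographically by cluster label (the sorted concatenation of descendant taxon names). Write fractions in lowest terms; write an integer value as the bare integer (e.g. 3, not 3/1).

(((D:31/16,P:1/16):25/16,((G:13/10,W:17/10):55/12,(S:15/8,Y:25/8):35/12):57/16):15/32,L:15/32)

step 1: merge (G,W) at d=3, Q=-107; branch lengths G→13/10, W→17/10; new cluster GW
  updated: d(D,GW)=27/2, d(GW,L)=19/2, d(GW,P)=15/2, d(GW,S)=23/2, d(GW,Y)=17/2
step 2: merge (S,Y) at d=5, Q=-76; branch lengths S→15/8, Y→25/8; new cluster SY
  updated: d(D,SY)=11, d(GW,SY)=15/2, d(L,SY)=7, d(P,SY)=15/2
step 3: merge (GW,SY) at d=15/2, Q=-97/2; branch lengths GW→55/12, SY→35/12; new cluster GSWY
  updated: d(D,GSWY)=17/2, d(GSWY,L)=9/2, d(GSWY,P)=15/4
step 4: merge (D,P) at d=2, Q=-77/4; branch lengths D→31/16, P→1/16; new cluster DP
  updated: d(DP,GSWY)=41/8, d(DP,L)=5/2
step 5: merge (DP,GSWY) at d=41/8, Q=-97/8; branch lengths DP→25/16, GSWY→57/16; new cluster DGPSWY
  updated: d(DGPSWY,L)=15/16
step 6: merge (DGPSWY,L) at d=15/16; branch lengths DGPSWY→15/32, L→15/32; new cluster DGLPSWY
final tree: (((D:31/16,P:1/16):25/16,((G:13/10,W:17/10):55/12,(S:15/8,Y:25/8):35/12):57/16):15/32,L:15/32)
total length: 377/16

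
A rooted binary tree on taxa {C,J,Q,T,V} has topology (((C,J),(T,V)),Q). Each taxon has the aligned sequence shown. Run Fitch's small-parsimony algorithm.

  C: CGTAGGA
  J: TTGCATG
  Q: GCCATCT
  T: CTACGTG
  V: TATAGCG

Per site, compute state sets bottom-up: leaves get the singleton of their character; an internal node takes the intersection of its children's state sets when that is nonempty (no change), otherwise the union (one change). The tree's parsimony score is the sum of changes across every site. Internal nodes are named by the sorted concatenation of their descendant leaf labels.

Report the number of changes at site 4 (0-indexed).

CJ@0: {C} ∪ {T} = {C,T} (union, +1)
TV@0: {C} ∪ {T} = {C,T} (union, +1)
CJTV@0: {C,T} ∩ {C,T} = {C,T} (intersection, +0)
CJQTV@0: {C,T} ∪ {G} = {C,G,T} (union, +1)
CJ@1: {G} ∪ {T} = {G,T} (union, +1)
TV@1: {T} ∪ {A} = {A,T} (union, +1)
CJTV@1: {G,T} ∩ {A,T} = {T} (intersection, +0)
CJQTV@1: {T} ∪ {C} = {C,T} (union, +1)
CJ@2: {T} ∪ {G} = {G,T} (union, +1)
TV@2: {A} ∪ {T} = {A,T} (union, +1)
CJTV@2: {G,T} ∩ {A,T} = {T} (intersection, +0)
CJQTV@2: {T} ∪ {C} = {C,T} (union, +1)
CJ@3: {A} ∪ {C} = {A,C} (union, +1)
TV@3: {C} ∪ {A} = {A,C} (union, +1)
CJTV@3: {A,C} ∩ {A,C} = {A,C} (intersection, +0)
CJQTV@3: {A,C} ∩ {A} = {A} (intersection, +0)
CJ@4: {G} ∪ {A} = {A,G} (union, +1)
TV@4: {G} ∩ {G} = {G} (intersection, +0)
CJTV@4: {A,G} ∩ {G} = {G} (intersection, +0)
CJQTV@4: {G} ∪ {T} = {G,T} (union, +1)
CJ@5: {G} ∪ {T} = {G,T} (union, +1)
TV@5: {T} ∪ {C} = {C,T} (union, +1)
CJTV@5: {G,T} ∩ {C,T} = {T} (intersection, +0)
CJQTV@5: {T} ∪ {C} = {C,T} (union, +1)
CJ@6: {A} ∪ {G} = {A,G} (union, +1)
TV@6: {G} ∩ {G} = {G} (intersection, +0)
CJTV@6: {A,G} ∩ {G} = {G} (intersection, +0)
CJQTV@6: {G} ∪ {T} = {G,T} (union, +1)
per-site changes: [3, 3, 3, 2, 2, 3, 2]; total = 18

2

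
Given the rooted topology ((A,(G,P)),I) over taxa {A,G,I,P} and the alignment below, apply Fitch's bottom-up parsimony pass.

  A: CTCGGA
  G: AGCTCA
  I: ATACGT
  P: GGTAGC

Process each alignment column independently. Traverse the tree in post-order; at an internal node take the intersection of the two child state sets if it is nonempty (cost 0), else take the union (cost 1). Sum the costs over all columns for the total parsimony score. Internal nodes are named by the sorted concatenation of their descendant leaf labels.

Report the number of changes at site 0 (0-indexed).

[col 0] GP: children G:{A}, P:{G} ∪→ {A,G}; cost 1
[col 0] AGP: children A:{C}, GP:{A,G} ∪→ {A,C,G}; cost 1
[col 0] AGIP: children AGP:{A,C,G}, I:{A} ∩→ {A}; cost 0
[col 1] GP: children G:{G}, P:{G} ∩→ {G}; cost 0
[col 1] AGP: children A:{T}, GP:{G} ∪→ {G,T}; cost 1
[col 1] AGIP: children AGP:{G,T}, I:{T} ∩→ {T}; cost 0
[col 2] GP: children G:{C}, P:{T} ∪→ {C,T}; cost 1
[col 2] AGP: children A:{C}, GP:{C,T} ∩→ {C}; cost 0
[col 2] AGIP: children AGP:{C}, I:{A} ∪→ {A,C}; cost 1
[col 3] GP: children G:{T}, P:{A} ∪→ {A,T}; cost 1
[col 3] AGP: children A:{G}, GP:{A,T} ∪→ {A,G,T}; cost 1
[col 3] AGIP: children AGP:{A,G,T}, I:{C} ∪→ {A,C,G,T}; cost 1
[col 4] GP: children G:{C}, P:{G} ∪→ {C,G}; cost 1
[col 4] AGP: children A:{G}, GP:{C,G} ∩→ {G}; cost 0
[col 4] AGIP: children AGP:{G}, I:{G} ∩→ {G}; cost 0
[col 5] GP: children G:{A}, P:{C} ∪→ {A,C}; cost 1
[col 5] AGP: children A:{A}, GP:{A,C} ∩→ {A}; cost 0
[col 5] AGIP: children AGP:{A}, I:{T} ∪→ {A,T}; cost 1
per-site changes: [2, 1, 2, 3, 1, 2]; total = 11

2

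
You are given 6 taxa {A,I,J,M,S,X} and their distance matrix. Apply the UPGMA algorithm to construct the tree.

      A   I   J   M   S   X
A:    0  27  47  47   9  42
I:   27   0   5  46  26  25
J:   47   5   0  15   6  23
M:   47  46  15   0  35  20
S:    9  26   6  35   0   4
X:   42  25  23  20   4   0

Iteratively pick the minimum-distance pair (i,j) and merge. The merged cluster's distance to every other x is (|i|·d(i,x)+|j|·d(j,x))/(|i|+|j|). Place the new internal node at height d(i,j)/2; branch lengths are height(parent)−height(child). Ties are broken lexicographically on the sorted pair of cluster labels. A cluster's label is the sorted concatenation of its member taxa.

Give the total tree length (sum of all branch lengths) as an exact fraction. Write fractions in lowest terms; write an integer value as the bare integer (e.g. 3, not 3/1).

317/5

iteration 1: select S,X (d=4); attach at lengths (2, 2); label the merged cluster SX
  updated: d(A,SX)=51/2, d(I,SX)=51/2, d(J,SX)=29/2, d(M,SX)=55/2
iteration 2: select I,J (d=5); attach at lengths (5/2, 5/2); label the merged cluster IJ
  updated: d(A,IJ)=37, d(IJ,M)=61/2, d(IJ,SX)=20
iteration 3: select IJ,SX (d=20); attach at lengths (15/2, 8); label the merged cluster IJSX
  updated: d(A,IJSX)=125/4, d(IJSX,M)=29
iteration 4: select IJSX,M (d=29); attach at lengths (9/2, 29/2); label the merged cluster IJMSX
  updated: d(A,IJMSX)=172/5
iteration 5: select A,IJMSX (d=172/5); attach at lengths (86/5, 27/10); label the merged cluster AIJMSX
final tree: (A:86/5,(((I:5/2,J:5/2):15/2,(S:2,X:2):8):9/2,M:29/2):27/10)
total length: 317/5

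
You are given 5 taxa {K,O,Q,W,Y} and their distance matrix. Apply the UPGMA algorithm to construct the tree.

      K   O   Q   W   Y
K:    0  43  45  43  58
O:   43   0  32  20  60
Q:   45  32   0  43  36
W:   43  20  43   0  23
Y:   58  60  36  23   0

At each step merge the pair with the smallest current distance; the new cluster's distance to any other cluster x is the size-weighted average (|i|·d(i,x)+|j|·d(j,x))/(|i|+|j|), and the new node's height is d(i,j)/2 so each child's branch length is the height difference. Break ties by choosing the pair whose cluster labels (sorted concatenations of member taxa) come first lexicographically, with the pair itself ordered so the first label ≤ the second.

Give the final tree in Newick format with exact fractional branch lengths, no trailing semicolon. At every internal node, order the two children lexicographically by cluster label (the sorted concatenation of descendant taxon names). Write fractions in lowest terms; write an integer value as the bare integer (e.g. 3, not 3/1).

(K:189/8,((O:10,W:10):39/4,(Q:18,Y:18):7/4):31/8)

iteration 1: select O,W (d=20); attach at lengths (10, 10); label the merged cluster OW
  updated: d(K,OW)=43, d(OW,Q)=75/2, d(OW,Y)=83/2
iteration 2: select Q,Y (d=36); attach at lengths (18, 18); label the merged cluster QY
  updated: d(K,QY)=103/2, d(OW,QY)=79/2
iteration 3: select OW,QY (d=79/2); attach at lengths (39/4, 7/4); label the merged cluster OQWY
  updated: d(K,OQWY)=189/4
iteration 4: select K,OQWY (d=189/4); attach at lengths (189/8, 31/8); label the merged cluster KOQWY
final tree: (K:189/8,((O:10,W:10):39/4,(Q:18,Y:18):7/4):31/8)
total length: 95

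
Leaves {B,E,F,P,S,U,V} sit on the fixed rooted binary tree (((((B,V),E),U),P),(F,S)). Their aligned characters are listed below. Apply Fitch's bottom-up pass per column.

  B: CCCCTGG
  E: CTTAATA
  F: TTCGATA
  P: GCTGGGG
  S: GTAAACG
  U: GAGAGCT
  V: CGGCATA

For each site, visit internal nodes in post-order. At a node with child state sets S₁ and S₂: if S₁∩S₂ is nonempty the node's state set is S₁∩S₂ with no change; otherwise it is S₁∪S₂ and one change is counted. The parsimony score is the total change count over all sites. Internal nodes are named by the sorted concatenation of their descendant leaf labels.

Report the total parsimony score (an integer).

BV@0: {C} ∩ {C} = {C} (intersection, +0)
BEV@0: {C} ∩ {C} = {C} (intersection, +0)
BEUV@0: {C} ∪ {G} = {C,G} (union, +1)
BEPUV@0: {C,G} ∩ {G} = {G} (intersection, +0)
FS@0: {T} ∪ {G} = {G,T} (union, +1)
BEFPSUV@0: {G} ∩ {G,T} = {G} (intersection, +0)
BV@1: {C} ∪ {G} = {C,G} (union, +1)
BEV@1: {C,G} ∪ {T} = {C,G,T} (union, +1)
BEUV@1: {C,G,T} ∪ {A} = {A,C,G,T} (union, +1)
BEPUV@1: {A,C,G,T} ∩ {C} = {C} (intersection, +0)
FS@1: {T} ∩ {T} = {T} (intersection, +0)
BEFPSUV@1: {C} ∪ {T} = {C,T} (union, +1)
BV@2: {C} ∪ {G} = {C,G} (union, +1)
BEV@2: {C,G} ∪ {T} = {C,G,T} (union, +1)
BEUV@2: {C,G,T} ∩ {G} = {G} (intersection, +0)
BEPUV@2: {G} ∪ {T} = {G,T} (union, +1)
FS@2: {C} ∪ {A} = {A,C} (union, +1)
BEFPSUV@2: {G,T} ∪ {A,C} = {A,C,G,T} (union, +1)
BV@3: {C} ∩ {C} = {C} (intersection, +0)
BEV@3: {C} ∪ {A} = {A,C} (union, +1)
BEUV@3: {A,C} ∩ {A} = {A} (intersection, +0)
BEPUV@3: {A} ∪ {G} = {A,G} (union, +1)
FS@3: {G} ∪ {A} = {A,G} (union, +1)
BEFPSUV@3: {A,G} ∩ {A,G} = {A,G} (intersection, +0)
BV@4: {T} ∪ {A} = {A,T} (union, +1)
BEV@4: {A,T} ∩ {A} = {A} (intersection, +0)
BEUV@4: {A} ∪ {G} = {A,G} (union, +1)
BEPUV@4: {A,G} ∩ {G} = {G} (intersection, +0)
FS@4: {A} ∩ {A} = {A} (intersection, +0)
BEFPSUV@4: {G} ∪ {A} = {A,G} (union, +1)
BV@5: {G} ∪ {T} = {G,T} (union, +1)
BEV@5: {G,T} ∩ {T} = {T} (intersection, +0)
BEUV@5: {T} ∪ {C} = {C,T} (union, +1)
BEPUV@5: {C,T} ∪ {G} = {C,G,T} (union, +1)
FS@5: {T} ∪ {C} = {C,T} (union, +1)
BEFPSUV@5: {C,G,T} ∩ {C,T} = {C,T} (intersection, +0)
BV@6: {G} ∪ {A} = {A,G} (union, +1)
BEV@6: {A,G} ∩ {A} = {A} (intersection, +0)
BEUV@6: {A} ∪ {T} = {A,T} (union, +1)
BEPUV@6: {A,T} ∪ {G} = {A,G,T} (union, +1)
FS@6: {A} ∪ {G} = {A,G} (union, +1)
BEFPSUV@6: {A,G,T} ∩ {A,G} = {A,G} (intersection, +0)
per-site changes: [2, 4, 5, 3, 3, 4, 4]; total = 25

25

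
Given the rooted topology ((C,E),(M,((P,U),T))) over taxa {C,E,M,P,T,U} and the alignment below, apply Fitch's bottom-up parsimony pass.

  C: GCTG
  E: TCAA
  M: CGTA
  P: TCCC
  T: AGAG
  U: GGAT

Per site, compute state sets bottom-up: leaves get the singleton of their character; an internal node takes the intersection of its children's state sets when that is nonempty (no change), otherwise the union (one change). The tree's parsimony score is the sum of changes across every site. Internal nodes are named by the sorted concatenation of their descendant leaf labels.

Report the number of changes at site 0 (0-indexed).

CE@0: {G} ∪ {T} = {G,T} (union, +1)
PU@0: {T} ∪ {G} = {G,T} (union, +1)
PTU@0: {G,T} ∪ {A} = {A,G,T} (union, +1)
MPTU@0: {C} ∪ {A,G,T} = {A,C,G,T} (union, +1)
CEMPTU@0: {G,T} ∩ {A,C,G,T} = {G,T} (intersection, +0)
CE@1: {C} ∩ {C} = {C} (intersection, +0)
PU@1: {C} ∪ {G} = {C,G} (union, +1)
PTU@1: {C,G} ∩ {G} = {G} (intersection, +0)
MPTU@1: {G} ∩ {G} = {G} (intersection, +0)
CEMPTU@1: {C} ∪ {G} = {C,G} (union, +1)
CE@2: {T} ∪ {A} = {A,T} (union, +1)
PU@2: {C} ∪ {A} = {A,C} (union, +1)
PTU@2: {A,C} ∩ {A} = {A} (intersection, +0)
MPTU@2: {T} ∪ {A} = {A,T} (union, +1)
CEMPTU@2: {A,T} ∩ {A,T} = {A,T} (intersection, +0)
CE@3: {G} ∪ {A} = {A,G} (union, +1)
PU@3: {C} ∪ {T} = {C,T} (union, +1)
PTU@3: {C,T} ∪ {G} = {C,G,T} (union, +1)
MPTU@3: {A} ∪ {C,G,T} = {A,C,G,T} (union, +1)
CEMPTU@3: {A,G} ∩ {A,C,G,T} = {A,G} (intersection, +0)
per-site changes: [4, 2, 3, 4]; total = 13

4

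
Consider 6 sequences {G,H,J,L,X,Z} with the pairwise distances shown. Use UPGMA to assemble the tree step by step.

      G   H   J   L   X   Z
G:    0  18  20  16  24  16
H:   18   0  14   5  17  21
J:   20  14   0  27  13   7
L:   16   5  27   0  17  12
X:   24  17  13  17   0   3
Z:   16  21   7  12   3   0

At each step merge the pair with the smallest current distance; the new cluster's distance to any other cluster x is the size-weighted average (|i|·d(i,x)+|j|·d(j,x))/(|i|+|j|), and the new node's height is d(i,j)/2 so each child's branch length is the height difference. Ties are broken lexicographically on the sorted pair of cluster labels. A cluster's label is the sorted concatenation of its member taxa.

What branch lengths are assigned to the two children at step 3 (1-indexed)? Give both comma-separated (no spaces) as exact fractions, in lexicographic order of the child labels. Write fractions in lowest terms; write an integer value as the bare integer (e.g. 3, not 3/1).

iteration 1: select X,Z (d=3); attach at lengths (3/2, 3/2); label the merged cluster XZ
  updated: d(G,XZ)=20, d(H,XZ)=19, d(J,XZ)=10, d(L,XZ)=29/2
iteration 2: select H,L (d=5); attach at lengths (5/2, 5/2); label the merged cluster HL
  updated: d(G,HL)=17, d(HL,J)=41/2, d(HL,XZ)=67/4
iteration 3: select J,XZ (d=10); attach at lengths (5, 7/2); label the merged cluster JXZ
  updated: d(G,JXZ)=20, d(HL,JXZ)=18
iteration 4: select G,HL (d=17); attach at lengths (17/2, 6); label the merged cluster GHL
  updated: d(GHL,JXZ)=56/3
iteration 5: select GHL,JXZ (d=56/3); attach at lengths (5/6, 13/3); label the merged cluster GHJLXZ
final tree: ((G:17/2,(H:5/2,L:5/2):6):5/6,(J:5,(X:3/2,Z:3/2):7/2):13/3)
total length: 217/6

5,7/2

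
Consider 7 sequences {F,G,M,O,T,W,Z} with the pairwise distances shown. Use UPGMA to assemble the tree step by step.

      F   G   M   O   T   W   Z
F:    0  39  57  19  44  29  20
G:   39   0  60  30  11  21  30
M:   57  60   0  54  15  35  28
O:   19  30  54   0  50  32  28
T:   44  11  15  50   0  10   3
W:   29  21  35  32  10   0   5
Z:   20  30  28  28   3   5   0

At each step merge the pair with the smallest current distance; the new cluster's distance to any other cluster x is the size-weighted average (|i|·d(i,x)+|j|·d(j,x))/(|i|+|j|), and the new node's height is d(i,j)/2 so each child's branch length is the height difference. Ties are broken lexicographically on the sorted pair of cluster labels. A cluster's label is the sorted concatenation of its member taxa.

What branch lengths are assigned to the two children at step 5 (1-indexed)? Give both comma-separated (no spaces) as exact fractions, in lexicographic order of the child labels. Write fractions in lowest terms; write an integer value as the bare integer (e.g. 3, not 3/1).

15/2,20/3

step 1: merge (T,Z) at d=3; branch lengths T→3/2, Z→3/2; new cluster TZ
  updated: d(F,TZ)=32, d(G,TZ)=41/2, d(M,TZ)=43/2, d(O,TZ)=39, d(TZ,W)=15/2
step 2: merge (TZ,W) at d=15/2; branch lengths TZ→9/4, W→15/4; new cluster TWZ
  updated: d(F,TWZ)=31, d(G,TWZ)=62/3, d(M,TWZ)=26, d(O,TWZ)=110/3
step 3: merge (F,O) at d=19; branch lengths F→19/2, O→19/2; new cluster FO
  updated: d(FO,G)=69/2, d(FO,M)=111/2, d(FO,TWZ)=203/6
step 4: merge (G,TWZ) at d=62/3; branch lengths G→31/3, TWZ→79/12; new cluster GTWZ
  updated: d(FO,GTWZ)=34, d(GTWZ,M)=69/2
step 5: merge (FO,GTWZ) at d=34; branch lengths FO→15/2, GTWZ→20/3; new cluster FGOTWZ
  updated: d(FGOTWZ,M)=83/2
step 6: merge (FGOTWZ,M) at d=83/2; branch lengths FGOTWZ→15/4, M→83/4; new cluster FGMOTWZ
final tree: (((F:19/2,O:19/2):15/2,(G:31/3,((T:3/2,Z:3/2):9/4,W:15/4):79/12):20/3):15/4,M:83/4)
total length: 1003/12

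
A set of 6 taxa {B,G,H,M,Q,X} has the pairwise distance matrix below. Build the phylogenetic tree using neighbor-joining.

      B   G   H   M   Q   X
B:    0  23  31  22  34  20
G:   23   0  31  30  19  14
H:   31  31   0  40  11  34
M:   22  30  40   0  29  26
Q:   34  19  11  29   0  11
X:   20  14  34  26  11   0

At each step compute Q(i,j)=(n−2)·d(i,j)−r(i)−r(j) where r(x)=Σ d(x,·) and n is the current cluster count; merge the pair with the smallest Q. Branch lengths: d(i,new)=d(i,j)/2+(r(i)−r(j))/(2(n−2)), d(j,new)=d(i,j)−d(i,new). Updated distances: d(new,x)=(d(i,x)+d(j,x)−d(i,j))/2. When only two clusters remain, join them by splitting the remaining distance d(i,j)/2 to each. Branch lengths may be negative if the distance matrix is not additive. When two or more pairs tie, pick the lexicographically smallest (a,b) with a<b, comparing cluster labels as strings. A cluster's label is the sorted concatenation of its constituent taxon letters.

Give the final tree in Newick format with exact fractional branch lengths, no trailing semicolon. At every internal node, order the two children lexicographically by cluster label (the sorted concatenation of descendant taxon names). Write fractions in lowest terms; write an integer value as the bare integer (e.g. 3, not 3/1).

((((B:17/2,M:27/2):25/4,(H:87/8,Q:1/8):43/4):1/2,G:17/2):11/4,X:11/4)

1. join H+Q (d=11, Q=-207) ⇒ HQ; edges |H|=87/8, |Q|=1/8
  updated: d(B,HQ)=27, d(G,HQ)=39/2, d(HQ,M)=29, d(HQ,X)=17
2. join B+M (d=22, Q=-133) ⇒ BM; edges |B|=17/2, |M|=27/2
  updated: d(BM,G)=31/2, d(BM,HQ)=17, d(BM,X)=12
3. join BM+HQ (d=17, Q=-64) ⇒ BHMQ; edges |BM|=25/4, |HQ|=43/4
  updated: d(BHMQ,G)=9, d(BHMQ,X)=6
4. join BHMQ+G (d=9, Q=-29) ⇒ BGHMQ; edges |BHMQ|=1/2, |G|=17/2
  updated: d(BGHMQ,X)=11/2
5. join BGHMQ+X (d=11/2) ⇒ BGHMQX; edges |BGHMQ|=11/4, |X|=11/4
final tree: ((((B:17/2,M:27/2):25/4,(H:87/8,Q:1/8):43/4):1/2,G:17/2):11/4,X:11/4)
total length: 129/2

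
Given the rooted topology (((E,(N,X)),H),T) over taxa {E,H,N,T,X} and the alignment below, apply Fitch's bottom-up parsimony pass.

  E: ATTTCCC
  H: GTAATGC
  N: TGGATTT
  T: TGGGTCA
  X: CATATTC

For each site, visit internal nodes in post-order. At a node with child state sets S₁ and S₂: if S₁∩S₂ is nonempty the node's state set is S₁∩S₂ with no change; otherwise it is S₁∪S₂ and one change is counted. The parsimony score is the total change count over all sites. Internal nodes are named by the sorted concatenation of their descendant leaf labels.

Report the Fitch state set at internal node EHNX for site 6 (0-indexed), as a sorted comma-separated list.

C

NX@0: {T} ∪ {C} = {C,T} (union, +1)
ENX@0: {A} ∪ {C,T} = {A,C,T} (union, +1)
EHNX@0: {A,C,T} ∪ {G} = {A,C,G,T} (union, +1)
EHNTX@0: {A,C,G,T} ∩ {T} = {T} (intersection, +0)
NX@1: {G} ∪ {A} = {A,G} (union, +1)
ENX@1: {T} ∪ {A,G} = {A,G,T} (union, +1)
EHNX@1: {A,G,T} ∩ {T} = {T} (intersection, +0)
EHNTX@1: {T} ∪ {G} = {G,T} (union, +1)
NX@2: {G} ∪ {T} = {G,T} (union, +1)
ENX@2: {T} ∩ {G,T} = {T} (intersection, +0)
EHNX@2: {T} ∪ {A} = {A,T} (union, +1)
EHNTX@2: {A,T} ∪ {G} = {A,G,T} (union, +1)
NX@3: {A} ∩ {A} = {A} (intersection, +0)
ENX@3: {T} ∪ {A} = {A,T} (union, +1)
EHNX@3: {A,T} ∩ {A} = {A} (intersection, +0)
EHNTX@3: {A} ∪ {G} = {A,G} (union, +1)
NX@4: {T} ∩ {T} = {T} (intersection, +0)
ENX@4: {C} ∪ {T} = {C,T} (union, +1)
EHNX@4: {C,T} ∩ {T} = {T} (intersection, +0)
EHNTX@4: {T} ∩ {T} = {T} (intersection, +0)
NX@5: {T} ∩ {T} = {T} (intersection, +0)
ENX@5: {C} ∪ {T} = {C,T} (union, +1)
EHNX@5: {C,T} ∪ {G} = {C,G,T} (union, +1)
EHNTX@5: {C,G,T} ∩ {C} = {C} (intersection, +0)
NX@6: {T} ∪ {C} = {C,T} (union, +1)
ENX@6: {C} ∩ {C,T} = {C} (intersection, +0)
EHNX@6: {C} ∩ {C} = {C} (intersection, +0)
EHNTX@6: {C} ∪ {A} = {A,C} (union, +1)
per-site changes: [3, 3, 3, 2, 1, 2, 2]; total = 16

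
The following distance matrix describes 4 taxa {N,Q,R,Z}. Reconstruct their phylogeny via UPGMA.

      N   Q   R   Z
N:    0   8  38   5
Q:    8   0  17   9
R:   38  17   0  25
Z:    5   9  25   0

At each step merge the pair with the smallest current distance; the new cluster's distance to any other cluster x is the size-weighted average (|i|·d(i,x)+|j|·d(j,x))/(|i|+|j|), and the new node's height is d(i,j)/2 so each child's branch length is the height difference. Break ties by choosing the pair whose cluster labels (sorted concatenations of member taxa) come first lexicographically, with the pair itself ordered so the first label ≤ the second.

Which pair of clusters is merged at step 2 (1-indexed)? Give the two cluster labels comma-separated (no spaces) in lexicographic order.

NZ,Q

1. join N+Z (d=5) ⇒ NZ; edges |N|=5/2, |Z|=5/2
  updated: d(NZ,Q)=17/2, d(NZ,R)=63/2
2. join NZ+Q (d=17/2) ⇒ NQZ; edges |NZ|=7/4, |Q|=17/4
  updated: d(NQZ,R)=80/3
3. join NQZ+R (d=80/3) ⇒ NQRZ; edges |NQZ|=109/12, |R|=40/3
final tree: (((N:5/2,Z:5/2):7/4,Q:17/4):109/12,R:40/3)
total length: 401/12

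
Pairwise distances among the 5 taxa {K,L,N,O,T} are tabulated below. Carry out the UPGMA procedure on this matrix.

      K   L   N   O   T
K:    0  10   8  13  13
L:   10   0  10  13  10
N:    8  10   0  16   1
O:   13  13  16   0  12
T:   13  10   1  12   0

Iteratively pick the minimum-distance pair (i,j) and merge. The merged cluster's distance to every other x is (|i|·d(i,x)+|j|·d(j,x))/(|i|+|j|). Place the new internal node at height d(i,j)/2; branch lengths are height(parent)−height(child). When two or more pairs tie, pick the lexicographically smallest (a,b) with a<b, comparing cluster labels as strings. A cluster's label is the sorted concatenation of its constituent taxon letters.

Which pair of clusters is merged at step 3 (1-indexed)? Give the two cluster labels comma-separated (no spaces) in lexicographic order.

step 1: merge (N,T) at d=1; branch lengths N→1/2, T→1/2; new cluster NT
  updated: d(K,NT)=21/2, d(L,NT)=10, d(NT,O)=14
step 2: merge (K,L) at d=10; branch lengths K→5, L→5; new cluster KL
  updated: d(KL,NT)=41/4, d(KL,O)=13
step 3: merge (KL,NT) at d=41/4; branch lengths KL→1/8, NT→37/8; new cluster KLNT
  updated: d(KLNT,O)=27/2
step 4: merge (KLNT,O) at d=27/2; branch lengths KLNT→13/8, O→27/4; new cluster KLNOT
final tree: (((K:5,L:5):1/8,(N:1/2,T:1/2):37/8):13/8,O:27/4)
total length: 193/8

KL,NT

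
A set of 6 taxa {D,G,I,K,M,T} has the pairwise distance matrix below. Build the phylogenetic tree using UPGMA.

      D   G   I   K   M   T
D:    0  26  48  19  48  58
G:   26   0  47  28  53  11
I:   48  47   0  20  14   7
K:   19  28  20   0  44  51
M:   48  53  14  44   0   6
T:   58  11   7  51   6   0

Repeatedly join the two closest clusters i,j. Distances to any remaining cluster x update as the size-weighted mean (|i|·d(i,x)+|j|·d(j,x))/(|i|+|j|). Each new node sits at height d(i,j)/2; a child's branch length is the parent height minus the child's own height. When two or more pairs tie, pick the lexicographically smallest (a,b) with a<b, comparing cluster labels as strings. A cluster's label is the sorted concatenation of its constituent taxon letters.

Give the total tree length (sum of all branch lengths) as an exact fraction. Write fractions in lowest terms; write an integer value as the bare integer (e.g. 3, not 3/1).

step 1: merge (M,T) at d=6; branch lengths M→3, T→3; new cluster MT
  updated: d(D,MT)=53, d(G,MT)=32, d(I,MT)=21/2, d(K,MT)=95/2
step 2: merge (I,MT) at d=21/2; branch lengths I→21/4, MT→9/4; new cluster IMT
  updated: d(D,IMT)=154/3, d(G,IMT)=37, d(IMT,K)=115/3
step 3: merge (D,K) at d=19; branch lengths D→19/2, K→19/2; new cluster DK
  updated: d(DK,G)=27, d(DK,IMT)=269/6
step 4: merge (DK,G) at d=27; branch lengths DK→4, G→27/2; new cluster DGK
  updated: d(DGK,IMT)=380/9
step 5: merge (DGK,IMT) at d=380/9; branch lengths DGK→137/18, IMT→571/36; new cluster DGIKMT
final tree: (((D:19/2,K:19/2):4,G:27/2):137/18,(I:21/4,(M:3,T:3):9/4):571/36)
total length: 2645/36

2645/36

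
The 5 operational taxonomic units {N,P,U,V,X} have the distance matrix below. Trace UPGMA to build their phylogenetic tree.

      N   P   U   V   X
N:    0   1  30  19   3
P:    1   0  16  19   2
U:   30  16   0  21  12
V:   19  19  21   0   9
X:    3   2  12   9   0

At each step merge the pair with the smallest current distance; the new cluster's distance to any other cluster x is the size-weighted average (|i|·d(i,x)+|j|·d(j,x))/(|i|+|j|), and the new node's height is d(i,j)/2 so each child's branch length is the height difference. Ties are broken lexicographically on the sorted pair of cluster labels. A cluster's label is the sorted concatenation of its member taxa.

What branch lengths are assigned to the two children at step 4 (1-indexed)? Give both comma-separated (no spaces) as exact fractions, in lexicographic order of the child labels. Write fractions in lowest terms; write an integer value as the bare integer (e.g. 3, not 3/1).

1. join N+P (d=1) ⇒ NP; edges |N|=1/2, |P|=1/2
  updated: d(NP,U)=23, d(NP,V)=19, d(NP,X)=5/2
2. join NP+X (d=5/2) ⇒ NPX; edges |NP|=3/4, |X|=5/4
  updated: d(NPX,U)=58/3, d(NPX,V)=47/3
3. join NPX+V (d=47/3) ⇒ NPVX; edges |NPX|=79/12, |V|=47/6
  updated: d(NPVX,U)=79/4
4. join NPVX+U (d=79/4) ⇒ NPUVX; edges |NPVX|=49/24, |U|=79/8
final tree: ((((N:1/2,P:1/2):3/4,X:5/4):79/12,V:47/6):49/24,U:79/8)
total length: 88/3

49/24,79/8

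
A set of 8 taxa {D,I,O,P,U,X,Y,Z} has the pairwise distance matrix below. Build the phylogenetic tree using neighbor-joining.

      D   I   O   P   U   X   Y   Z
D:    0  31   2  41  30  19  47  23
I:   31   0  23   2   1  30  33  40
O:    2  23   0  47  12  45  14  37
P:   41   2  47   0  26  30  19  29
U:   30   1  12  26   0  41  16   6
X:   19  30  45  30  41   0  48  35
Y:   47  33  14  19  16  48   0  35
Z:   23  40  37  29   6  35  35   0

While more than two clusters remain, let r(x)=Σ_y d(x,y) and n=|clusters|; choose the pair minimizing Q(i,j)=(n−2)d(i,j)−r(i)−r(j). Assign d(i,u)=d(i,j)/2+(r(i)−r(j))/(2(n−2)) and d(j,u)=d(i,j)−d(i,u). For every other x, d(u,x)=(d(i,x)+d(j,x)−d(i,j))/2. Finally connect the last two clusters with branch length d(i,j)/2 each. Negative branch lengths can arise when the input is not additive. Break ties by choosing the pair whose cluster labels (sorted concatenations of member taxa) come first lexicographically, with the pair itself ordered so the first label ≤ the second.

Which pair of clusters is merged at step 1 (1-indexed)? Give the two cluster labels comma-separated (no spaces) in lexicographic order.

iteration 1: select D,O (d=2, Q=-361); attach at lengths (25/12, -1/12); label the merged cluster DO
  updated: d(DO,I)=26, d(DO,P)=43, d(DO,U)=20, d(DO,X)=31, d(DO,Y)=59/2, d(DO,Z)=29
iteration 2: select I,P (d=2, Q=-271); attach at lengths (-7/10, 27/10); label the merged cluster IP
  updated: d(DO,IP)=67/2, d(IP,U)=25/2, d(IP,X)=29, d(IP,Y)=25, d(IP,Z)=67/2
iteration 3: select U,Z (d=6, Q=-210); attach at lengths (-19/8, 67/8); label the merged cluster UZ
  updated: d(DO,UZ)=43/2, d(IP,UZ)=20, d(UZ,X)=35, d(UZ,Y)=45/2
iteration 4: select DO,X (d=31, Q=-331/2); attach at lengths (131/12, 241/12); label the merged cluster DOX
  updated: d(DOX,IP)=63/4, d(DOX,UZ)=51/4, d(DOX,Y)=93/4
iteration 5: select DOX,UZ (d=51/4, Q=-163/2); attach at lengths (11/2, 29/4); label the merged cluster DOUXZ
  updated: d(DOUXZ,IP)=23/2, d(DOUXZ,Y)=33/2
iteration 6: select DOUXZ,IP (d=23/2, Q=-53); attach at lengths (3/2, 10); label the merged cluster DIOPUXZ
  updated: d(DIOPUXZ,Y)=15
iteration 7: select DIOPUXZ,Y (d=15); attach at lengths (15/2, 15/2); label the merged cluster DIOPUXYZ
final tree: (((((D:25/12,O:-1/12):131/12,X:241/12):11/2,(U:-19/8,Z:67/8):29/4):3/2,(I:-7/10,P:27/10):10):15/2,Y:15/2)
total length: 321/4

D,O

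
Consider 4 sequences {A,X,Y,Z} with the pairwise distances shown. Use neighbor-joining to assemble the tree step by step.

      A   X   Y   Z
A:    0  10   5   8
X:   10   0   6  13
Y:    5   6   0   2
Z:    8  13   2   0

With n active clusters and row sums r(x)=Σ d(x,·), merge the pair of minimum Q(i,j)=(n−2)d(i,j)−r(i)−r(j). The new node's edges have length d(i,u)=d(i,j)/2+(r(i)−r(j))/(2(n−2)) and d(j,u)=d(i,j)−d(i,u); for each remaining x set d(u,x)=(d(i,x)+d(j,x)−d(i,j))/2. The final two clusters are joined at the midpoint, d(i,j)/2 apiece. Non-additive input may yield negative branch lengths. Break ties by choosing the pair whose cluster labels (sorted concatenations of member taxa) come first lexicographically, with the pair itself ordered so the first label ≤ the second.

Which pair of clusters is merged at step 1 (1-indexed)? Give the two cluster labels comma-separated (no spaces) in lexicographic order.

iteration 1: select A,X (d=10, Q=-32); attach at lengths (7/2, 13/2); label the merged cluster AX
  updated: d(AX,Y)=1/2, d(AX,Z)=11/2
iteration 2: select AX,Y (d=1/2, Q=-8); attach at lengths (2, -3/2); label the merged cluster AXY
  updated: d(AXY,Z)=7/2
iteration 3: select AXY,Z (d=7/2); attach at lengths (7/4, 7/4); label the merged cluster AXYZ
final tree: (((A:7/2,X:13/2):2,Y:-3/2):7/4,Z:7/4)
total length: 14

A,X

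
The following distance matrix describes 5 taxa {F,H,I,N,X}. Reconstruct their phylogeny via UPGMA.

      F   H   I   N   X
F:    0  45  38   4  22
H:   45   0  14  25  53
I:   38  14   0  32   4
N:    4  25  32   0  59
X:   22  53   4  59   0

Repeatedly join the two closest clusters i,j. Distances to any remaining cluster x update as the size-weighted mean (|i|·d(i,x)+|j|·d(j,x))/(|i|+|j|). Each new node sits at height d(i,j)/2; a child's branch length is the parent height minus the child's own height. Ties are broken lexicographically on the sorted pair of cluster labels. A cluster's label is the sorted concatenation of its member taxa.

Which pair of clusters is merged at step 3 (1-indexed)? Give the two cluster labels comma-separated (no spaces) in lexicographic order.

H,IX

iteration 1: select F,N (d=4); attach at lengths (2, 2); label the merged cluster FN
  updated: d(FN,H)=35, d(FN,I)=35, d(FN,X)=81/2
iteration 2: select I,X (d=4); attach at lengths (2, 2); label the merged cluster IX
  updated: d(FN,IX)=151/4, d(H,IX)=67/2
iteration 3: select H,IX (d=67/2); attach at lengths (67/4, 59/4); label the merged cluster HIX
  updated: d(FN,HIX)=221/6
iteration 4: select FN,HIX (d=221/6); attach at lengths (197/12, 5/3); label the merged cluster FHINX
final tree: ((F:2,N:2):197/12,(H:67/4,(I:2,X:2):59/4):5/3)
total length: 691/12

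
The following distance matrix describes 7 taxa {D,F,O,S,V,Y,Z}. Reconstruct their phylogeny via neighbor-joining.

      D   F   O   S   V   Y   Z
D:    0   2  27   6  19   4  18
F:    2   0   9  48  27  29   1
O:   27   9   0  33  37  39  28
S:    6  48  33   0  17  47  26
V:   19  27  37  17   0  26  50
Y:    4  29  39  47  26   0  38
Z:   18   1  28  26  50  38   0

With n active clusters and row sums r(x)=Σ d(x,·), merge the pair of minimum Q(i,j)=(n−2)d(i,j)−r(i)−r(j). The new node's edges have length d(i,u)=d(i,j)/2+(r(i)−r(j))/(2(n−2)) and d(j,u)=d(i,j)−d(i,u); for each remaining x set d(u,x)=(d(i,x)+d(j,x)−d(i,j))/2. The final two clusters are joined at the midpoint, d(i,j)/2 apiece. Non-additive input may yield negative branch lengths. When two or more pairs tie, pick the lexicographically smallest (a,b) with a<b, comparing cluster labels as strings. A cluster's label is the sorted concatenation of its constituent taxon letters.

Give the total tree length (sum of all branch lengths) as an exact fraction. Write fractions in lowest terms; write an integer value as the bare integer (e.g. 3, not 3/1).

515/8

iteration 1: select F,Z (d=1, Q=-272); attach at lengths (-4, 5); label the merged cluster FZ
  updated: d(D,FZ)=19/2, d(FZ,O)=18, d(FZ,S)=73/2, d(FZ,V)=38, d(FZ,Y)=33
iteration 2: select FZ,O (d=18, Q=-217); attach at lengths (53/8, 91/8); label the merged cluster FOZ
  updated: d(D,FOZ)=37/4, d(FOZ,S)=103/4, d(FOZ,V)=57/2, d(FOZ,Y)=27
iteration 3: select S,V (d=17, Q=-541/4); attach at lengths (75/8, 61/8); label the merged cluster SV
  updated: d(D,SV)=4, d(FOZ,SV)=149/8, d(SV,Y)=28
iteration 4: select D,Y (d=4, Q=-273/4); attach at lengths (-135/16, 199/16); label the merged cluster DY
  updated: d(DY,FOZ)=129/8, d(DY,SV)=14
iteration 5: select DY,FOZ (d=129/8, Q=-195/4); attach at lengths (23/4, 83/8); label the merged cluster DFOYZ
  updated: d(DFOYZ,SV)=33/4
iteration 6: select DFOYZ,SV (d=33/4); attach at lengths (33/8, 33/8); label the merged cluster DFOSVYZ
final tree: (((D:-135/16,Y:199/16):23/4,((F:-4,Z:5):53/8,O:91/8):83/8):33/8,(S:75/8,V:61/8):33/8)
total length: 515/8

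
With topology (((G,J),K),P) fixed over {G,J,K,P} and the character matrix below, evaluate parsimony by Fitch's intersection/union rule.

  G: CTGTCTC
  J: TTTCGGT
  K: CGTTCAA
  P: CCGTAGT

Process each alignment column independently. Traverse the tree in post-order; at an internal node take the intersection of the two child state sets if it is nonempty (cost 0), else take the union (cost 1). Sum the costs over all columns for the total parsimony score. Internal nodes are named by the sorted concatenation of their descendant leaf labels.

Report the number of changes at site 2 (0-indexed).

2

GJ@0: {C} ∪ {T} = {C,T} (union, +1)
GJK@0: {C,T} ∩ {C} = {C} (intersection, +0)
GJKP@0: {C} ∩ {C} = {C} (intersection, +0)
GJ@1: {T} ∩ {T} = {T} (intersection, +0)
GJK@1: {T} ∪ {G} = {G,T} (union, +1)
GJKP@1: {G,T} ∪ {C} = {C,G,T} (union, +1)
GJ@2: {G} ∪ {T} = {G,T} (union, +1)
GJK@2: {G,T} ∩ {T} = {T} (intersection, +0)
GJKP@2: {T} ∪ {G} = {G,T} (union, +1)
GJ@3: {T} ∪ {C} = {C,T} (union, +1)
GJK@3: {C,T} ∩ {T} = {T} (intersection, +0)
GJKP@3: {T} ∩ {T} = {T} (intersection, +0)
GJ@4: {C} ∪ {G} = {C,G} (union, +1)
GJK@4: {C,G} ∩ {C} = {C} (intersection, +0)
GJKP@4: {C} ∪ {A} = {A,C} (union, +1)
GJ@5: {T} ∪ {G} = {G,T} (union, +1)
GJK@5: {G,T} ∪ {A} = {A,G,T} (union, +1)
GJKP@5: {A,G,T} ∩ {G} = {G} (intersection, +0)
GJ@6: {C} ∪ {T} = {C,T} (union, +1)
GJK@6: {C,T} ∪ {A} = {A,C,T} (union, +1)
GJKP@6: {A,C,T} ∩ {T} = {T} (intersection, +0)
per-site changes: [1, 2, 2, 1, 2, 2, 2]; total = 12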